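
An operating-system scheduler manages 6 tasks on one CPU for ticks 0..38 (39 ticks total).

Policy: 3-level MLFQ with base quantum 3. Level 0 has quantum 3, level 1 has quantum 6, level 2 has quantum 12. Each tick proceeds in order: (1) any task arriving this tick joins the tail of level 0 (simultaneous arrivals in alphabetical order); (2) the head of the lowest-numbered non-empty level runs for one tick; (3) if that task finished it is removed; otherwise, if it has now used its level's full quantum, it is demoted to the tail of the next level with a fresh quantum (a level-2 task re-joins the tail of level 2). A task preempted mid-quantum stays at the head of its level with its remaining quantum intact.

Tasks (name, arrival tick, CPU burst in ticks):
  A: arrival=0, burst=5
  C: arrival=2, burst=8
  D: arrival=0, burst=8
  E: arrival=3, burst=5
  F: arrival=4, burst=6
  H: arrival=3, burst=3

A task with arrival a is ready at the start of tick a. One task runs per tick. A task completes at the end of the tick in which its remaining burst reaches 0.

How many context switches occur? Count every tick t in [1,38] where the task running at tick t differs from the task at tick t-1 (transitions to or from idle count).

t=0: L0/L1/L2 = AD/-/- → run A
t=1: L0/L1/L2 = AD/-/- → run A
t=2: L0/L1/L2 = ADC/-/- → run A
t=3: L0/L1/L2 = DCEH/A/- → run D
t=4: L0/L1/L2 = DCEHF/A/- → run D
t=5: L0/L1/L2 = DCEHF/A/- → run D
t=6: L0/L1/L2 = CEHF/AD/- → run C
t=7: L0/L1/L2 = CEHF/AD/- → run C
t=8: L0/L1/L2 = CEHF/AD/- → run C
t=9: L0/L1/L2 = EHF/ADC/- → run E
t=10: L0/L1/L2 = EHF/ADC/- → run E
t=11: L0/L1/L2 = EHF/ADC/- → run E
t=12: L0/L1/L2 = HF/ADCE/- → run H
t=13: L0/L1/L2 = HF/ADCE/- → run H
t=14: L0/L1/L2 = HF/ADCE/- → run H
t=15: L0/L1/L2 = F/ADCE/- → run F
t=16: L0/L1/L2 = F/ADCE/- → run F
t=17: L0/L1/L2 = F/ADCE/- → run F
t=18: L0/L1/L2 = -/ADCEF/- → run A
t=19: L0/L1/L2 = -/ADCEF/- → run A
t=20: L0/L1/L2 = -/DCEF/- → run D
t=21: L0/L1/L2 = -/DCEF/- → run D
t=22: L0/L1/L2 = -/DCEF/- → run D
t=23: L0/L1/L2 = -/DCEF/- → run D
t=24: L0/L1/L2 = -/DCEF/- → run D
t=25: L0/L1/L2 = -/CEF/- → run C
t=26: L0/L1/L2 = -/CEF/- → run C
t=27: L0/L1/L2 = -/CEF/- → run C
t=28: L0/L1/L2 = -/CEF/- → run C
t=29: L0/L1/L2 = -/CEF/- → run C
t=30: L0/L1/L2 = -/EF/- → run E
t=31: L0/L1/L2 = -/EF/- → run E
t=32: L0/L1/L2 = -/F/- → run F
t=33: L0/L1/L2 = -/F/- → run F
t=34: L0/L1/L2 = -/F/- → run F
t=35: (idle)
t=36: (idle)
t=37: (idle)
t=38: (idle)

context switches = 11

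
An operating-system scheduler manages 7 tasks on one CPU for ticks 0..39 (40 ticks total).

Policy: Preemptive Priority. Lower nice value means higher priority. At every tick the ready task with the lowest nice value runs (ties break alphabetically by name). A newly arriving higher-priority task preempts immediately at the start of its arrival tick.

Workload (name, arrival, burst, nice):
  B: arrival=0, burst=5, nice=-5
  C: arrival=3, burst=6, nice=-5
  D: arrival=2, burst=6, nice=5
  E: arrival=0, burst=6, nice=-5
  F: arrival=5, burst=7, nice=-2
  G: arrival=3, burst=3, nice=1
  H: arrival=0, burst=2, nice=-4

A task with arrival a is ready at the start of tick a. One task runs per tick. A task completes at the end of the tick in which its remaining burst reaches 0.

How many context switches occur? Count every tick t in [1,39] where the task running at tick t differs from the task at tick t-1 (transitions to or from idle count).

context switches = 7

t=0: ready={B,E,H} → run B
t=1: ready={B,E,H} → run B
t=2: ready={B,D,E,H} → run B
t=3: ready={B,C,D,E,G,H} → run B
t=4: ready={B,C,D,E,G,H} → run B
t=5: ready={C,D,E,F,G,H} → run C
t=6: ready={C,D,E,F,G,H} → run C
t=7: ready={C,D,E,F,G,H} → run C
t=8: ready={C,D,E,F,G,H} → run C
t=9: ready={C,D,E,F,G,H} → run C
t=10: ready={C,D,E,F,G,H} → run C
t=11: ready={D,E,F,G,H} → run E
t=12: ready={D,E,F,G,H} → run E
t=13: ready={D,E,F,G,H} → run E
t=14: ready={D,E,F,G,H} → run E
t=15: ready={D,E,F,G,H} → run E
t=16: ready={D,E,F,G,H} → run E
t=17: ready={D,F,G,H} → run H
t=18: ready={D,F,G,H} → run H
t=19: ready={D,F,G} → run F
t=20: ready={D,F,G} → run F
t=21: ready={D,F,G} → run F
t=22: ready={D,F,G} → run F
t=23: ready={D,F,G} → run F
t=24: ready={D,F,G} → run F
t=25: ready={D,F,G} → run F
t=26: ready={D,G} → run G
t=27: ready={D,G} → run G
t=28: ready={D,G} → run G
t=29: ready={D} → run D
t=30: ready={D} → run D
t=31: ready={D} → run D
t=32: ready={D} → run D
t=33: ready={D} → run D
t=34: ready={D} → run D
t=35: (idle)
t=36: (idle)
t=37: (idle)
t=38: (idle)
t=39: (idle)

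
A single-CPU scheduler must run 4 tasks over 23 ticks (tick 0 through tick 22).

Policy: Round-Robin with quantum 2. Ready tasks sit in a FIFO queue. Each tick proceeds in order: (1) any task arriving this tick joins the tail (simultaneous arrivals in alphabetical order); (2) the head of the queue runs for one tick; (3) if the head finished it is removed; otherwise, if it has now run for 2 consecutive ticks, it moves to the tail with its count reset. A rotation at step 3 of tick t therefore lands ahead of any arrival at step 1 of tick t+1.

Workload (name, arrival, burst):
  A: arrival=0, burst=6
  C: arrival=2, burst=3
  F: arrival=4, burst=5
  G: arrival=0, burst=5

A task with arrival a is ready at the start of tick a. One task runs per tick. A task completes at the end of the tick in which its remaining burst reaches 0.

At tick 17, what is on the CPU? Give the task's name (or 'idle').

t=0: queue=[A,G] q_used=0 → run A
t=1: queue=[A,G] q_used=1 → run A
t=2: queue=[G,A,C] q_used=0 → run G
t=3: queue=[G,A,C] q_used=1 → run G
t=4: queue=[A,C,G,F] q_used=0 → run A
t=5: queue=[A,C,G,F] q_used=1 → run A
t=6: queue=[C,G,F,A] q_used=0 → run C
t=7: queue=[C,G,F,A] q_used=1 → run C
t=8: queue=[G,F,A,C] q_used=0 → run G
t=9: queue=[G,F,A,C] q_used=1 → run G
t=10: queue=[F,A,C,G] q_used=0 → run F
t=11: queue=[F,A,C,G] q_used=1 → run F
t=12: queue=[A,C,G,F] q_used=0 → run A
t=13: queue=[A,C,G,F] q_used=1 → run A
t=14: queue=[C,G,F] q_used=0 → run C
t=15: queue=[G,F] q_used=0 → run G
t=16: queue=[F] q_used=0 → run F
t=17: queue=[F] q_used=1 → run F
t=18: queue=[F] q_used=0 → run F
t=19: (idle)
t=20: (idle)
t=21: (idle)
t=22: (idle)

running at tick 17 = F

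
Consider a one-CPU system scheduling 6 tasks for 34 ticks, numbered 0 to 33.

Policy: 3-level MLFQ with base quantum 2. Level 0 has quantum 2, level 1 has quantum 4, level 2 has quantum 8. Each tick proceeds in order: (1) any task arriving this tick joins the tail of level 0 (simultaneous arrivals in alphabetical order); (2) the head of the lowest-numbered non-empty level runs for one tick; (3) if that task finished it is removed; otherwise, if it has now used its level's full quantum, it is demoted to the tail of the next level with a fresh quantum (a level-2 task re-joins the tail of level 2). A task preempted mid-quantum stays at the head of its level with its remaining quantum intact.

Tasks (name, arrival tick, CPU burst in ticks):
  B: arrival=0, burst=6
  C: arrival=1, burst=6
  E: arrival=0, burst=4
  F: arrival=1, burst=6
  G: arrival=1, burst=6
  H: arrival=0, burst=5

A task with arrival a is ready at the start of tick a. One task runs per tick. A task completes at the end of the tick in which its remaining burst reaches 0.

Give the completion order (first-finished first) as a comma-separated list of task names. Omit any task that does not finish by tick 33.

completion order = B, E, H, C, F, G

t=0: L0/L1/L2 = BEH/-/- → run B
t=1: L0/L1/L2 = BEHCFG/-/- → run B
t=2: L0/L1/L2 = EHCFG/B/- → run E
t=3: L0/L1/L2 = EHCFG/B/- → run E
t=4: L0/L1/L2 = HCFG/BE/- → run H
t=5: L0/L1/L2 = HCFG/BE/- → run H
t=6: L0/L1/L2 = CFG/BEH/- → run C
t=7: L0/L1/L2 = CFG/BEH/- → run C
t=8: L0/L1/L2 = FG/BEHC/- → run F
t=9: L0/L1/L2 = FG/BEHC/- → run F
t=10: L0/L1/L2 = G/BEHCF/- → run G
t=11: L0/L1/L2 = G/BEHCF/- → run G
t=12: L0/L1/L2 = -/BEHCFG/- → run B
t=13: L0/L1/L2 = -/BEHCFG/- → run B
t=14: L0/L1/L2 = -/BEHCFG/- → run B
t=15: L0/L1/L2 = -/BEHCFG/- → run B
t=16: L0/L1/L2 = -/EHCFG/- → run E
t=17: L0/L1/L2 = -/EHCFG/- → run E
t=18: L0/L1/L2 = -/HCFG/- → run H
t=19: L0/L1/L2 = -/HCFG/- → run H
t=20: L0/L1/L2 = -/HCFG/- → run H
t=21: L0/L1/L2 = -/CFG/- → run C
t=22: L0/L1/L2 = -/CFG/- → run C
t=23: L0/L1/L2 = -/CFG/- → run C
t=24: L0/L1/L2 = -/CFG/- → run C
t=25: L0/L1/L2 = -/FG/- → run F
t=26: L0/L1/L2 = -/FG/- → run F
t=27: L0/L1/L2 = -/FG/- → run F
t=28: L0/L1/L2 = -/FG/- → run F
t=29: L0/L1/L2 = -/G/- → run G
t=30: L0/L1/L2 = -/G/- → run G
t=31: L0/L1/L2 = -/G/- → run G
t=32: L0/L1/L2 = -/G/- → run G
t=33: (idle)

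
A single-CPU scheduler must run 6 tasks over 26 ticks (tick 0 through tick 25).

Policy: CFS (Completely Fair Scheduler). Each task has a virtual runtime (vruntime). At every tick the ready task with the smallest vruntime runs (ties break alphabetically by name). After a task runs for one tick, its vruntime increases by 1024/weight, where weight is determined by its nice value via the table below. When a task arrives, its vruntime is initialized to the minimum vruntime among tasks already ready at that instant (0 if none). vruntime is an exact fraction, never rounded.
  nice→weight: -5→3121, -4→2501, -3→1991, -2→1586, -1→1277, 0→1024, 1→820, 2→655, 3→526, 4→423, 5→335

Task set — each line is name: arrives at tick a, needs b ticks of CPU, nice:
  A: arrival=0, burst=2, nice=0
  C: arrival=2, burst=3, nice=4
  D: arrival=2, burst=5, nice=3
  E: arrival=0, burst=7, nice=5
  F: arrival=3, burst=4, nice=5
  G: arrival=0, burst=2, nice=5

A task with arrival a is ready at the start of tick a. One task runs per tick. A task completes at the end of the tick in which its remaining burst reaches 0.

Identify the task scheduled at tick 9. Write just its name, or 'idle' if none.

t=0: vr[A=0 E=0 G=0] → run A
t=1: vr[A=1 E=0 G=0] → run E
t=2: vr[A=1 C=0 D=0 E=1024/335 G=0] → run C
t=3: vr[A=1 C=1024/423 D=0 E=1024/335 F=0 G=0] → run D
t=4: vr[A=1 C=1024/423 D=512/263 E=1024/335 F=0 G=0] → run F
t=5: vr[A=1 C=1024/423 D=512/263 E=1024/335 F=1024/335 G=0] → run G
t=6: vr[A=1 C=1024/423 D=512/263 E=1024/335 F=1024/335 G=1024/335] → run A
t=7: vr[C=1024/423 D=512/263 E=1024/335 F=1024/335 G=1024/335] → run D
t=8: vr[C=1024/423 D=1024/263 E=1024/335 F=1024/335 G=1024/335] → run C
t=9: vr[C=2048/423 D=1024/263 E=1024/335 F=1024/335 G=1024/335] → run E
t=10: vr[C=2048/423 D=1024/263 E=2048/335 F=1024/335 G=1024/335] → run F
t=11: vr[C=2048/423 D=1024/263 E=2048/335 F=2048/335 G=1024/335] → run G
t=12: vr[C=2048/423 D=1024/263 E=2048/335 F=2048/335] → run D
t=13: vr[C=2048/423 D=1536/263 E=2048/335 F=2048/335] → run C
t=14: vr[D=1536/263 E=2048/335 F=2048/335] → run D
t=15: vr[D=2048/263 E=2048/335 F=2048/335] → run E
t=16: vr[D=2048/263 E=3072/335 F=2048/335] → run F
t=17: vr[D=2048/263 E=3072/335 F=3072/335] → run D
t=18: vr[E=3072/335 F=3072/335] → run E
t=19: vr[E=4096/335 F=3072/335] → run F
t=20: vr[E=4096/335] → run E
t=21: vr[E=1024/67] → run E
t=22: vr[E=6144/335] → run E
t=23: (idle)
t=24: (idle)
t=25: (idle)

running at tick 9 = E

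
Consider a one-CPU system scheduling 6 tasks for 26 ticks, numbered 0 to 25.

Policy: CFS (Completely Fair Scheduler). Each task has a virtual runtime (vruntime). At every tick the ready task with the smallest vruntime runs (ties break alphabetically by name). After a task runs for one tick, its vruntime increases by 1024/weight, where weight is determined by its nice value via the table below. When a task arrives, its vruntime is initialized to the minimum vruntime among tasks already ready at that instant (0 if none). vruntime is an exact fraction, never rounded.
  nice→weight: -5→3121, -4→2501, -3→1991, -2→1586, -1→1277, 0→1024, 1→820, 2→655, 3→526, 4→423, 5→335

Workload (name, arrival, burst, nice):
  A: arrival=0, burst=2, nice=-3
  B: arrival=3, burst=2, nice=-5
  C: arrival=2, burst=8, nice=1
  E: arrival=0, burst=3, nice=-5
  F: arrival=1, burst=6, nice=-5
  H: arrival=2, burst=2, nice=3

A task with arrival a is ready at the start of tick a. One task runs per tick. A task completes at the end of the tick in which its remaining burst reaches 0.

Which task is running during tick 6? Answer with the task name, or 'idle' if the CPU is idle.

running at tick 6 = B

t=0: vr[A=0 E=0] → run A
t=1: vr[A=1024/1991 E=0 F=0] → run E
t=2: vr[A=1024/1991 C=0 E=1024/3121 F=0 H=0] → run C
t=3: vr[A=1024/1991 B=0 C=256/205 E=1024/3121 F=0 H=0] → run B
t=4: vr[A=1024/1991 B=1024/3121 C=256/205 E=1024/3121 F=0 H=0] → run F
t=5: vr[A=1024/1991 B=1024/3121 C=256/205 E=1024/3121 F=1024/3121 H=0] → run H
t=6: vr[A=1024/1991 B=1024/3121 C=256/205 E=1024/3121 F=1024/3121 H=512/263] → run B
t=7: vr[A=1024/1991 C=256/205 E=1024/3121 F=1024/3121 H=512/263] → run E
t=8: vr[A=1024/1991 C=256/205 E=2048/3121 F=1024/3121 H=512/263] → run F
t=9: vr[A=1024/1991 C=256/205 E=2048/3121 F=2048/3121 H=512/263] → run A
t=10: vr[C=256/205 E=2048/3121 F=2048/3121 H=512/263] → run E
t=11: vr[C=256/205 F=2048/3121 H=512/263] → run F
t=12: vr[C=256/205 F=3072/3121 H=512/263] → run F
t=13: vr[C=256/205 F=4096/3121 H=512/263] → run C
t=14: vr[C=512/205 F=4096/3121 H=512/263] → run F
t=15: vr[C=512/205 F=5120/3121 H=512/263] → run F
t=16: vr[C=512/205 H=512/263] → run H
t=17: vr[C=512/205] → run C
t=18: vr[C=768/205] → run C
t=19: vr[C=1024/205] → run C
t=20: vr[C=256/41] → run C
t=21: vr[C=1536/205] → run C
t=22: vr[C=1792/205] → run C
t=23: (idle)
t=24: (idle)
t=25: (idle)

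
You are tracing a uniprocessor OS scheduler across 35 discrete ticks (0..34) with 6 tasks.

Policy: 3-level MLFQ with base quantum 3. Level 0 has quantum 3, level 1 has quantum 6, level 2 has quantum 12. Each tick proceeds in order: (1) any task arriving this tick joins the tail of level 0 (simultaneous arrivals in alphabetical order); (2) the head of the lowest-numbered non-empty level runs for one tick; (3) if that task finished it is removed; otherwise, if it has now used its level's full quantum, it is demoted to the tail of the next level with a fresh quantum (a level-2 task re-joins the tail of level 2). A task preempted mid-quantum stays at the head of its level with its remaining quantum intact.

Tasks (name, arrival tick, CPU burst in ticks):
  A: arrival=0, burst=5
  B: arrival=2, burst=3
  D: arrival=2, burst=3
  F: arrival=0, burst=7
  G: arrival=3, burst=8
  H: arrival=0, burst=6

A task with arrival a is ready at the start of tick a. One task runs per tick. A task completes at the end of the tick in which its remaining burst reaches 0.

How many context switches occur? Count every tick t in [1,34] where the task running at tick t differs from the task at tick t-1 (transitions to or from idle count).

t=0: L0/L1/L2 = AFH/-/- → run A
t=1: L0/L1/L2 = AFH/-/- → run A
t=2: L0/L1/L2 = AFHBD/-/- → run A
t=3: L0/L1/L2 = FHBDG/A/- → run F
t=4: L0/L1/L2 = FHBDG/A/- → run F
t=5: L0/L1/L2 = FHBDG/A/- → run F
t=6: L0/L1/L2 = HBDG/AF/- → run H
t=7: L0/L1/L2 = HBDG/AF/- → run H
t=8: L0/L1/L2 = HBDG/AF/- → run H
t=9: L0/L1/L2 = BDG/AFH/- → run B
t=10: L0/L1/L2 = BDG/AFH/- → run B
t=11: L0/L1/L2 = BDG/AFH/- → run B
t=12: L0/L1/L2 = DG/AFH/- → run D
t=13: L0/L1/L2 = DG/AFH/- → run D
t=14: L0/L1/L2 = DG/AFH/- → run D
t=15: L0/L1/L2 = G/AFH/- → run G
t=16: L0/L1/L2 = G/AFH/- → run G
t=17: L0/L1/L2 = G/AFH/- → run G
t=18: L0/L1/L2 = -/AFHG/- → run A
t=19: L0/L1/L2 = -/AFHG/- → run A
t=20: L0/L1/L2 = -/FHG/- → run F
t=21: L0/L1/L2 = -/FHG/- → run F
t=22: L0/L1/L2 = -/FHG/- → run F
t=23: L0/L1/L2 = -/FHG/- → run F
t=24: L0/L1/L2 = -/HG/- → run H
t=25: L0/L1/L2 = -/HG/- → run H
t=26: L0/L1/L2 = -/HG/- → run H
t=27: L0/L1/L2 = -/G/- → run G
t=28: L0/L1/L2 = -/G/- → run G
t=29: L0/L1/L2 = -/G/- → run G
t=30: L0/L1/L2 = -/G/- → run G
t=31: L0/L1/L2 = -/G/- → run G
t=32: (idle)
t=33: (idle)
t=34: (idle)

context switches = 10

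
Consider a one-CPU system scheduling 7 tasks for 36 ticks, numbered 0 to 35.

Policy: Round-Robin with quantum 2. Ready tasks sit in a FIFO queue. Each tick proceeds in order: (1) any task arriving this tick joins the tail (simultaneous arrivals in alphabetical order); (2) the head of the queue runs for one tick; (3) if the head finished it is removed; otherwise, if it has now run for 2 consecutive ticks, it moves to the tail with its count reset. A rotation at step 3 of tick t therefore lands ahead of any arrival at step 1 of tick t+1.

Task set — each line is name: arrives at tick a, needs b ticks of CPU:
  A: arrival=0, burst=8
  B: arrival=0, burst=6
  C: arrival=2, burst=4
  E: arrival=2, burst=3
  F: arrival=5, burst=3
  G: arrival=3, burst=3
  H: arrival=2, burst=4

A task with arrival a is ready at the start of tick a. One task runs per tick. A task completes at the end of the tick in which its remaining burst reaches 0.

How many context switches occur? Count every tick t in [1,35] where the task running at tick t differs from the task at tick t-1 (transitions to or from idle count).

context switches = 17

t=0: queue=[A,B] q_used=0 → run A
t=1: queue=[A,B] q_used=1 → run A
t=2: queue=[B,A,C,E,H] q_used=0 → run B
t=3: queue=[B,A,C,E,H,G] q_used=1 → run B
t=4: queue=[A,C,E,H,G,B] q_used=0 → run A
t=5: queue=[A,C,E,H,G,B,F] q_used=1 → run A
t=6: queue=[C,E,H,G,B,F,A] q_used=0 → run C
t=7: queue=[C,E,H,G,B,F,A] q_used=1 → run C
t=8: queue=[E,H,G,B,F,A,C] q_used=0 → run E
t=9: queue=[E,H,G,B,F,A,C] q_used=1 → run E
t=10: queue=[H,G,B,F,A,C,E] q_used=0 → run H
t=11: queue=[H,G,B,F,A,C,E] q_used=1 → run H
t=12: queue=[G,B,F,A,C,E,H] q_used=0 → run G
t=13: queue=[G,B,F,A,C,E,H] q_used=1 → run G
t=14: queue=[B,F,A,C,E,H,G] q_used=0 → run B
t=15: queue=[B,F,A,C,E,H,G] q_used=1 → run B
t=16: queue=[F,A,C,E,H,G,B] q_used=0 → run F
t=17: queue=[F,A,C,E,H,G,B] q_used=1 → run F
t=18: queue=[A,C,E,H,G,B,F] q_used=0 → run A
t=19: queue=[A,C,E,H,G,B,F] q_used=1 → run A
t=20: queue=[C,E,H,G,B,F,A] q_used=0 → run C
t=21: queue=[C,E,H,G,B,F,A] q_used=1 → run C
t=22: queue=[E,H,G,B,F,A] q_used=0 → run E
t=23: queue=[H,G,B,F,A] q_used=0 → run H
t=24: queue=[H,G,B,F,A] q_used=1 → run H
t=25: queue=[G,B,F,A] q_used=0 → run G
t=26: queue=[B,F,A] q_used=0 → run B
t=27: queue=[B,F,A] q_used=1 → run B
t=28: queue=[F,A] q_used=0 → run F
t=29: queue=[A] q_used=0 → run A
t=30: queue=[A] q_used=1 → run A
t=31: (idle)
t=32: (idle)
t=33: (idle)
t=34: (idle)
t=35: (idle)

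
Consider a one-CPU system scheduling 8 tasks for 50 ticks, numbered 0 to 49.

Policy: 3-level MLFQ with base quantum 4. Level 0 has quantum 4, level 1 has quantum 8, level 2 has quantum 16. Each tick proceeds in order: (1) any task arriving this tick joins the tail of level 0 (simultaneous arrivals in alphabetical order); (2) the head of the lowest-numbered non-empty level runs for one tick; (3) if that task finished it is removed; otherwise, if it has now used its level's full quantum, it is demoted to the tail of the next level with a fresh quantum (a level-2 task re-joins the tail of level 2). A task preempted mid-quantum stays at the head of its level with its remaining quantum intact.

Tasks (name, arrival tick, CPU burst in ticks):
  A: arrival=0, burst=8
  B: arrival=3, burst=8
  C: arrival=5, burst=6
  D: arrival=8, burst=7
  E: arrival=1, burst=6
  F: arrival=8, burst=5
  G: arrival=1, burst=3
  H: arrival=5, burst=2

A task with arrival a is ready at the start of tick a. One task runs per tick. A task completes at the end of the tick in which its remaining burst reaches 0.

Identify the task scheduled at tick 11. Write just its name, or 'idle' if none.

running at tick 11 = B

t=0: L0/L1/L2 = A/-/- → run A
t=1: L0/L1/L2 = AEG/-/- → run A
t=2: L0/L1/L2 = AEG/-/- → run A
t=3: L0/L1/L2 = AEGB/-/- → run A
t=4: L0/L1/L2 = EGB/A/- → run E
t=5: L0/L1/L2 = EGBCH/A/- → run E
t=6: L0/L1/L2 = EGBCH/A/- → run E
t=7: L0/L1/L2 = EGBCH/A/- → run E
t=8: L0/L1/L2 = GBCHDF/AE/- → run G
t=9: L0/L1/L2 = GBCHDF/AE/- → run G
t=10: L0/L1/L2 = GBCHDF/AE/- → run G
t=11: L0/L1/L2 = BCHDF/AE/- → run B
t=12: L0/L1/L2 = BCHDF/AE/- → run B
t=13: L0/L1/L2 = BCHDF/AE/- → run B
t=14: L0/L1/L2 = BCHDF/AE/- → run B
t=15: L0/L1/L2 = CHDF/AEB/- → run C
t=16: L0/L1/L2 = CHDF/AEB/- → run C
t=17: L0/L1/L2 = CHDF/AEB/- → run C
t=18: L0/L1/L2 = CHDF/AEB/- → run C
t=19: L0/L1/L2 = HDF/AEBC/- → run H
t=20: L0/L1/L2 = HDF/AEBC/- → run H
t=21: L0/L1/L2 = DF/AEBC/- → run D
t=22: L0/L1/L2 = DF/AEBC/- → run D
t=23: L0/L1/L2 = DF/AEBC/- → run D
t=24: L0/L1/L2 = DF/AEBC/- → run D
t=25: L0/L1/L2 = F/AEBCD/- → run F
t=26: L0/L1/L2 = F/AEBCD/- → run F
t=27: L0/L1/L2 = F/AEBCD/- → run F
t=28: L0/L1/L2 = F/AEBCD/- → run F
t=29: L0/L1/L2 = -/AEBCDF/- → run A
t=30: L0/L1/L2 = -/AEBCDF/- → run A
t=31: L0/L1/L2 = -/AEBCDF/- → run A
t=32: L0/L1/L2 = -/AEBCDF/- → run A
t=33: L0/L1/L2 = -/EBCDF/- → run E
t=34: L0/L1/L2 = -/EBCDF/- → run E
t=35: L0/L1/L2 = -/BCDF/- → run B
t=36: L0/L1/L2 = -/BCDF/- → run B
t=37: L0/L1/L2 = -/BCDF/- → run B
t=38: L0/L1/L2 = -/BCDF/- → run B
t=39: L0/L1/L2 = -/CDF/- → run C
t=40: L0/L1/L2 = -/CDF/- → run C
t=41: L0/L1/L2 = -/DF/- → run D
t=42: L0/L1/L2 = -/DF/- → run D
t=43: L0/L1/L2 = -/DF/- → run D
t=44: L0/L1/L2 = -/F/- → run F
t=45: (idle)
t=46: (idle)
t=47: (idle)
t=48: (idle)
t=49: (idle)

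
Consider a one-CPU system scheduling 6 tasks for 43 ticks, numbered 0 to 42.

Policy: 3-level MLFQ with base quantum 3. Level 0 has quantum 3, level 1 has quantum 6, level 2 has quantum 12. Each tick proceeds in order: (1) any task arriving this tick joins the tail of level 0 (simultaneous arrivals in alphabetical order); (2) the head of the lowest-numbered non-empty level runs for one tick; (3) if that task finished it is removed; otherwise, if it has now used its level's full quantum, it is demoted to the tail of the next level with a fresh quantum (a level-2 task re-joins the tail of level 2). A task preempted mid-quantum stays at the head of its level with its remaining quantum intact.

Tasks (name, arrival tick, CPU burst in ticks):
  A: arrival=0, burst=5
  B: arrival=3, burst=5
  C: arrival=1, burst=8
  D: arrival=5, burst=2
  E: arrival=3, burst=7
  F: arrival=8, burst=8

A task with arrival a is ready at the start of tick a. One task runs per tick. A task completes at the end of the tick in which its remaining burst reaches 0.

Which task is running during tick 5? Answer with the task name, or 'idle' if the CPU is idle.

running at tick 5 = C

t=0: L0/L1/L2 = A/-/- → run A
t=1: L0/L1/L2 = AC/-/- → run A
t=2: L0/L1/L2 = AC/-/- → run A
t=3: L0/L1/L2 = CBE/A/- → run C
t=4: L0/L1/L2 = CBE/A/- → run C
t=5: L0/L1/L2 = CBED/A/- → run C
t=6: L0/L1/L2 = BED/AC/- → run B
t=7: L0/L1/L2 = BED/AC/- → run B
t=8: L0/L1/L2 = BEDF/AC/- → run B
t=9: L0/L1/L2 = EDF/ACB/- → run E
t=10: L0/L1/L2 = EDF/ACB/- → run E
t=11: L0/L1/L2 = EDF/ACB/- → run E
t=12: L0/L1/L2 = DF/ACBE/- → run D
t=13: L0/L1/L2 = DF/ACBE/- → run D
t=14: L0/L1/L2 = F/ACBE/- → run F
t=15: L0/L1/L2 = F/ACBE/- → run F
t=16: L0/L1/L2 = F/ACBE/- → run F
t=17: L0/L1/L2 = -/ACBEF/- → run A
t=18: L0/L1/L2 = -/ACBEF/- → run A
t=19: L0/L1/L2 = -/CBEF/- → run C
t=20: L0/L1/L2 = -/CBEF/- → run C
t=21: L0/L1/L2 = -/CBEF/- → run C
t=22: L0/L1/L2 = -/CBEF/- → run C
t=23: L0/L1/L2 = -/CBEF/- → run C
t=24: L0/L1/L2 = -/BEF/- → run B
t=25: L0/L1/L2 = -/BEF/- → run B
t=26: L0/L1/L2 = -/EF/- → run E
t=27: L0/L1/L2 = -/EF/- → run E
t=28: L0/L1/L2 = -/EF/- → run E
t=29: L0/L1/L2 = -/EF/- → run E
t=30: L0/L1/L2 = -/F/- → run F
t=31: L0/L1/L2 = -/F/- → run F
t=32: L0/L1/L2 = -/F/- → run F
t=33: L0/L1/L2 = -/F/- → run F
t=34: L0/L1/L2 = -/F/- → run F
t=35: (idle)
t=36: (idle)
t=37: (idle)
t=38: (idle)
t=39: (idle)
t=40: (idle)
t=41: (idle)
t=42: (idle)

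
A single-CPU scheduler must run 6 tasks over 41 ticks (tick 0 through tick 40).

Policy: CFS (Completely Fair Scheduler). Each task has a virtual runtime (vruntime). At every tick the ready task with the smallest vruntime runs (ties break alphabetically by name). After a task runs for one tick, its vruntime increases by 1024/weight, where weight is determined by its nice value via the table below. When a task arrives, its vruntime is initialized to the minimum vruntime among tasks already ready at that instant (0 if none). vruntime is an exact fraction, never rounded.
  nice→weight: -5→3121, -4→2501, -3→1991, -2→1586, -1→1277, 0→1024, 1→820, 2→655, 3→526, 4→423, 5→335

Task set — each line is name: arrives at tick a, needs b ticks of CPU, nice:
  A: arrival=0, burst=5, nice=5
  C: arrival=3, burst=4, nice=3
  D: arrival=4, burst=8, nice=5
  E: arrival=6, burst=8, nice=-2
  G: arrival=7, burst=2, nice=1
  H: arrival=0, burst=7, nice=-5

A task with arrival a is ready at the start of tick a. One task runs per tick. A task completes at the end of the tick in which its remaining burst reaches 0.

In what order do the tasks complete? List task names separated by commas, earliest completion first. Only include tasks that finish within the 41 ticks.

completion order = H, G, E, C, A, D

t=0: vr[A=0 H=0] → run A
t=1: vr[A=1024/335 H=0] → run H
t=2: vr[A=1024/335 H=1024/3121] → run H
t=3: vr[A=1024/335 C=2048/3121 H=2048/3121] → run C
t=4: vr[A=1024/335 C=2136576/820823 D=2048/3121 H=2048/3121] → run D
t=5: vr[A=1024/335 C=2136576/820823 D=3881984/1045535 H=2048/3121] → run H
t=6: vr[A=1024/335 C=2136576/820823 D=3881984/1045535 E=3072/3121 H=3072/3121] → run E
t=7: vr[A=1024/335 C=2136576/820823 D=3881984/1045535 E=4034048/2474953 G=3072/3121 H=3072/3121] → run G
t=8: vr[A=1024/335 C=2136576/820823 D=3881984/1045535 E=4034048/2474953 G=1428736/639805 H=3072/3121] → run H
t=9: vr[A=1024/335 C=2136576/820823 D=3881984/1045535 E=4034048/2474953 G=1428736/639805 H=4096/3121] → run H
t=10: vr[A=1024/335 C=2136576/820823 D=3881984/1045535 E=4034048/2474953 G=1428736/639805 H=5120/3121] → run E
t=11: vr[A=1024/335 C=2136576/820823 D=3881984/1045535 E=5632000/2474953 G=1428736/639805 H=5120/3121] → run H
t=12: vr[A=1024/335 C=2136576/820823 D=3881984/1045535 E=5632000/2474953 G=1428736/639805 H=6144/3121] → run H
t=13: vr[A=1024/335 C=2136576/820823 D=3881984/1045535 E=5632000/2474953 G=1428736/639805] → run G
t=14: vr[A=1024/335 C=2136576/820823 D=3881984/1045535 E=5632000/2474953] → run E
t=15: vr[A=1024/335 C=2136576/820823 D=3881984/1045535 E=7229952/2474953] → run C
t=16: vr[A=1024/335 C=3734528/820823 D=3881984/1045535 E=7229952/2474953] → run E
t=17: vr[A=1024/335 C=3734528/820823 D=3881984/1045535 E=8827904/2474953] → run A
t=18: vr[A=2048/335 C=3734528/820823 D=3881984/1045535 E=8827904/2474953] → run E
t=19: vr[A=2048/335 C=3734528/820823 D=3881984/1045535 E=10425856/2474953] → run D
t=20: vr[A=2048/335 C=3734528/820823 D=7077888/1045535 E=10425856/2474953] → run E
t=21: vr[A=2048/335 C=3734528/820823 D=7077888/1045535 E=12023808/2474953] → run C
t=22: vr[A=2048/335 C=5332480/820823 D=7077888/1045535 E=12023808/2474953] → run E
t=23: vr[A=2048/335 C=5332480/820823 D=7077888/1045535 E=13621760/2474953] → run E
t=24: vr[A=2048/335 C=5332480/820823 D=7077888/1045535] → run A
t=25: vr[A=3072/335 C=5332480/820823 D=7077888/1045535] → run C
t=26: vr[A=3072/335 D=7077888/1045535] → run D
t=27: vr[A=3072/335 D=10273792/1045535] → run A
t=28: vr[A=4096/335 D=10273792/1045535] → run D
t=29: vr[A=4096/335 D=13469696/1045535] → run A
t=30: vr[D=13469696/1045535] → run D
t=31: vr[D=3333120/209107] → run D
t=32: vr[D=19861504/1045535] → run D
t=33: vr[D=23057408/1045535] → run D
t=34: (idle)
t=35: (idle)
t=36: (idle)
t=37: (idle)
t=38: (idle)
t=39: (idle)
t=40: (idle)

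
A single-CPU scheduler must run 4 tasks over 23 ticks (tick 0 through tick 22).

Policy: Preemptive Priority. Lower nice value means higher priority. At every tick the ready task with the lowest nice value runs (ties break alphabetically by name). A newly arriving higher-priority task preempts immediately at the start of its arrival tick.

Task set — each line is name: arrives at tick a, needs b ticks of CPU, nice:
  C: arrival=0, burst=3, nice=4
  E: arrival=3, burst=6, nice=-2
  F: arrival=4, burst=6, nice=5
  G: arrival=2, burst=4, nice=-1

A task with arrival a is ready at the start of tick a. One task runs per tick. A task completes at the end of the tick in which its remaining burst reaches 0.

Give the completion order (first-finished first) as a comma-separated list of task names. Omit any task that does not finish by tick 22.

completion order = E, G, C, F

t=0: ready={C} → run C
t=1: ready={C} → run C
t=2: ready={C,G} → run G
t=3: ready={C,E,G} → run E
t=4: ready={C,E,F,G} → run E
t=5: ready={C,E,F,G} → run E
t=6: ready={C,E,F,G} → run E
t=7: ready={C,E,F,G} → run E
t=8: ready={C,E,F,G} → run E
t=9: ready={C,F,G} → run G
t=10: ready={C,F,G} → run G
t=11: ready={C,F,G} → run G
t=12: ready={C,F} → run C
t=13: ready={F} → run F
t=14: ready={F} → run F
t=15: ready={F} → run F
t=16: ready={F} → run F
t=17: ready={F} → run F
t=18: ready={F} → run F
t=19: (idle)
t=20: (idle)
t=21: (idle)
t=22: (idle)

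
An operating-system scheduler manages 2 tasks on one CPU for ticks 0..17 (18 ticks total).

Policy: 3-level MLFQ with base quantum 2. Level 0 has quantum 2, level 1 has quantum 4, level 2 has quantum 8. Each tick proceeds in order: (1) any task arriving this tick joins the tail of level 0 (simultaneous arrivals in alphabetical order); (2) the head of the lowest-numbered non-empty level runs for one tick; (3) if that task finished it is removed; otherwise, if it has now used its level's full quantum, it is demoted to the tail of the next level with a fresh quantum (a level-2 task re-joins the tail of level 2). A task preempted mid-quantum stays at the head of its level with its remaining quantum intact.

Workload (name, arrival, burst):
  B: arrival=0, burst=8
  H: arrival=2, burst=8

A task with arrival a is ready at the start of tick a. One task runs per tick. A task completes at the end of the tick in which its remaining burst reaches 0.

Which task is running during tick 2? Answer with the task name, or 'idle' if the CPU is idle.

running at tick 2 = H

t=0: L0/L1/L2 = B/-/- → run B
t=1: L0/L1/L2 = B/-/- → run B
t=2: L0/L1/L2 = H/B/- → run H
t=3: L0/L1/L2 = H/B/- → run H
t=4: L0/L1/L2 = -/BH/- → run B
t=5: L0/L1/L2 = -/BH/- → run B
t=6: L0/L1/L2 = -/BH/- → run B
t=7: L0/L1/L2 = -/BH/- → run B
t=8: L0/L1/L2 = -/H/B → run H
t=9: L0/L1/L2 = -/H/B → run H
t=10: L0/L1/L2 = -/H/B → run H
t=11: L0/L1/L2 = -/H/B → run H
t=12: L0/L1/L2 = -/-/BH → run B
t=13: L0/L1/L2 = -/-/BH → run B
t=14: L0/L1/L2 = -/-/H → run H
t=15: L0/L1/L2 = -/-/H → run H
t=16: (idle)
t=17: (idle)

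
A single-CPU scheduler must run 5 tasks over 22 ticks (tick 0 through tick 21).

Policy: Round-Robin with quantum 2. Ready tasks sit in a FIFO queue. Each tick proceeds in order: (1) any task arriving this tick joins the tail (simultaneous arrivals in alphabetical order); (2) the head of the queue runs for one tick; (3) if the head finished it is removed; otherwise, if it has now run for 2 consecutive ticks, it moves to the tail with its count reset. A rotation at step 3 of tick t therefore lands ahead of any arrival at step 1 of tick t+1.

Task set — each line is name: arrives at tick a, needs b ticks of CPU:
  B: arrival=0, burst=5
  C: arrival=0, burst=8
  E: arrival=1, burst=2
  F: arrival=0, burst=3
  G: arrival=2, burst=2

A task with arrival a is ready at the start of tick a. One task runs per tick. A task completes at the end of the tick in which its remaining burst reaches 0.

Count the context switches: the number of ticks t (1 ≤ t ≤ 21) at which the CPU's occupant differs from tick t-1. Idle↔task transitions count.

context switches = 10

t=0: queue=[B,C,F] q_used=0 → run B
t=1: queue=[B,C,F,E] q_used=1 → run B
t=2: queue=[C,F,E,B,G] q_used=0 → run C
t=3: queue=[C,F,E,B,G] q_used=1 → run C
t=4: queue=[F,E,B,G,C] q_used=0 → run F
t=5: queue=[F,E,B,G,C] q_used=1 → run F
t=6: queue=[E,B,G,C,F] q_used=0 → run E
t=7: queue=[E,B,G,C,F] q_used=1 → run E
t=8: queue=[B,G,C,F] q_used=0 → run B
t=9: queue=[B,G,C,F] q_used=1 → run B
t=10: queue=[G,C,F,B] q_used=0 → run G
t=11: queue=[G,C,F,B] q_used=1 → run G
t=12: queue=[C,F,B] q_used=0 → run C
t=13: queue=[C,F,B] q_used=1 → run C
t=14: queue=[F,B,C] q_used=0 → run F
t=15: queue=[B,C] q_used=0 → run B
t=16: queue=[C] q_used=0 → run C
t=17: queue=[C] q_used=1 → run C
t=18: queue=[C] q_used=0 → run C
t=19: queue=[C] q_used=1 → run C
t=20: (idle)
t=21: (idle)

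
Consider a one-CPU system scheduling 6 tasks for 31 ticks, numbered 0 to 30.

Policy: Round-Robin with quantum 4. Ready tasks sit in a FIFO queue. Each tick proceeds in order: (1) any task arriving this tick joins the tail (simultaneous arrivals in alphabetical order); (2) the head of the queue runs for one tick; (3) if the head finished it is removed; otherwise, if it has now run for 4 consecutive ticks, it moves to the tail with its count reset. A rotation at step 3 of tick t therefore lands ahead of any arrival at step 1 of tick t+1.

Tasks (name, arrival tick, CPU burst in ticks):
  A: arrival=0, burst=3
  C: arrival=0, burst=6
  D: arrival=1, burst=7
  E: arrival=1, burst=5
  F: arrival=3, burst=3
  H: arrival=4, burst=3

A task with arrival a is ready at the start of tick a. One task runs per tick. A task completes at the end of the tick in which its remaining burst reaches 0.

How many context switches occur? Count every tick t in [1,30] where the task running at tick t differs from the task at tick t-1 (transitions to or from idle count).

context switches = 9

t=0: queue=[A,C] q_used=0 → run A
t=1: queue=[A,C,D,E] q_used=1 → run A
t=2: queue=[A,C,D,E] q_used=2 → run A
t=3: queue=[C,D,E,F] q_used=0 → run C
t=4: queue=[C,D,E,F,H] q_used=1 → run C
t=5: queue=[C,D,E,F,H] q_used=2 → run C
t=6: queue=[C,D,E,F,H] q_used=3 → run C
t=7: queue=[D,E,F,H,C] q_used=0 → run D
t=8: queue=[D,E,F,H,C] q_used=1 → run D
t=9: queue=[D,E,F,H,C] q_used=2 → run D
t=10: queue=[D,E,F,H,C] q_used=3 → run D
t=11: queue=[E,F,H,C,D] q_used=0 → run E
t=12: queue=[E,F,H,C,D] q_used=1 → run E
t=13: queue=[E,F,H,C,D] q_used=2 → run E
t=14: queue=[E,F,H,C,D] q_used=3 → run E
t=15: queue=[F,H,C,D,E] q_used=0 → run F
t=16: queue=[F,H,C,D,E] q_used=1 → run F
t=17: queue=[F,H,C,D,E] q_used=2 → run F
t=18: queue=[H,C,D,E] q_used=0 → run H
t=19: queue=[H,C,D,E] q_used=1 → run H
t=20: queue=[H,C,D,E] q_used=2 → run H
t=21: queue=[C,D,E] q_used=0 → run C
t=22: queue=[C,D,E] q_used=1 → run C
t=23: queue=[D,E] q_used=0 → run D
t=24: queue=[D,E] q_used=1 → run D
t=25: queue=[D,E] q_used=2 → run D
t=26: queue=[E] q_used=0 → run E
t=27: (idle)
t=28: (idle)
t=29: (idle)
t=30: (idle)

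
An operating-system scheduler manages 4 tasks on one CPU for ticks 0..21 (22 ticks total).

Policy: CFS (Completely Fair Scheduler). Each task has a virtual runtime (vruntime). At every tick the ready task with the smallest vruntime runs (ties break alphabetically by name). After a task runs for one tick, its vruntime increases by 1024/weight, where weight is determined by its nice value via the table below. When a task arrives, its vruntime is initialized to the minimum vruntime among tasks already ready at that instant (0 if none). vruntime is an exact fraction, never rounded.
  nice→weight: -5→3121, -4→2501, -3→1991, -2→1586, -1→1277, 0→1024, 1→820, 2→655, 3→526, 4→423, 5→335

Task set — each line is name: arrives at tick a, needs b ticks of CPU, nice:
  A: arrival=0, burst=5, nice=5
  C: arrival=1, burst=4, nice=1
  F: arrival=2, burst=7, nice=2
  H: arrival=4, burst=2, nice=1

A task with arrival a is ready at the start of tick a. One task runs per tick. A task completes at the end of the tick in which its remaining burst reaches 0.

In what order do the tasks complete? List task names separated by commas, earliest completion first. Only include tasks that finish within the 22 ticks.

t=0: vr[A=0] → run A
t=1: vr[A=1024/335 C=1024/335] → run A
t=2: vr[A=2048/335 C=1024/335 F=1024/335] → run C
t=3: vr[A=2048/335 C=59136/13735 F=1024/335] → run F
t=4: vr[A=2048/335 C=59136/13735 F=202752/43885 H=59136/13735] → run C
t=5: vr[A=2048/335 C=76288/13735 F=202752/43885 H=59136/13735] → run H
t=6: vr[A=2048/335 C=76288/13735 F=202752/43885 H=76288/13735] → run F
t=7: vr[A=2048/335 C=76288/13735 F=54272/8777 H=76288/13735] → run C
t=8: vr[A=2048/335 C=18688/2747 F=54272/8777 H=76288/13735] → run H
t=9: vr[A=2048/335 C=18688/2747 F=54272/8777] → run A
t=10: vr[A=3072/335 C=18688/2747 F=54272/8777] → run F
t=11: vr[A=3072/335 C=18688/2747 F=339968/43885] → run C
t=12: vr[A=3072/335 F=339968/43885] → run F
t=13: vr[A=3072/335 F=408576/43885] → run A
t=14: vr[A=4096/335 F=408576/43885] → run F
t=15: vr[A=4096/335 F=477184/43885] → run F
t=16: vr[A=4096/335 F=545792/43885] → run A
t=17: vr[F=545792/43885] → run F
t=18: (idle)
t=19: (idle)
t=20: (idle)
t=21: (idle)

completion order = H, C, A, F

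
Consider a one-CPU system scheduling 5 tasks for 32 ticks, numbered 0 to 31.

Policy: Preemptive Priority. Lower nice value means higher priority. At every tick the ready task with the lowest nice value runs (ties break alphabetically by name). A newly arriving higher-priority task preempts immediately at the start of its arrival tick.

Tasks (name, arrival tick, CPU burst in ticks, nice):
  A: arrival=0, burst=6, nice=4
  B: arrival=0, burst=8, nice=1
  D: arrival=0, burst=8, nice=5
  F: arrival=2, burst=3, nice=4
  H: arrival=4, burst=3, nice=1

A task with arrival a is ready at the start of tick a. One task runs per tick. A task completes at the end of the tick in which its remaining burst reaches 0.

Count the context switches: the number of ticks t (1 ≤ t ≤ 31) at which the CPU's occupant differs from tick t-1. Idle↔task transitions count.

t=0: ready={A,B,D} → run B
t=1: ready={A,B,D} → run B
t=2: ready={A,B,D,F} → run B
t=3: ready={A,B,D,F} → run B
t=4: ready={A,B,D,F,H} → run B
t=5: ready={A,B,D,F,H} → run B
t=6: ready={A,B,D,F,H} → run B
t=7: ready={A,B,D,F,H} → run B
t=8: ready={A,D,F,H} → run H
t=9: ready={A,D,F,H} → run H
t=10: ready={A,D,F,H} → run H
t=11: ready={A,D,F} → run A
t=12: ready={A,D,F} → run A
t=13: ready={A,D,F} → run A
t=14: ready={A,D,F} → run A
t=15: ready={A,D,F} → run A
t=16: ready={A,D,F} → run A
t=17: ready={D,F} → run F
t=18: ready={D,F} → run F
t=19: ready={D,F} → run F
t=20: ready={D} → run D
t=21: ready={D} → run D
t=22: ready={D} → run D
t=23: ready={D} → run D
t=24: ready={D} → run D
t=25: ready={D} → run D
t=26: ready={D} → run D
t=27: ready={D} → run D
t=28: (idle)
t=29: (idle)
t=30: (idle)
t=31: (idle)

context switches = 5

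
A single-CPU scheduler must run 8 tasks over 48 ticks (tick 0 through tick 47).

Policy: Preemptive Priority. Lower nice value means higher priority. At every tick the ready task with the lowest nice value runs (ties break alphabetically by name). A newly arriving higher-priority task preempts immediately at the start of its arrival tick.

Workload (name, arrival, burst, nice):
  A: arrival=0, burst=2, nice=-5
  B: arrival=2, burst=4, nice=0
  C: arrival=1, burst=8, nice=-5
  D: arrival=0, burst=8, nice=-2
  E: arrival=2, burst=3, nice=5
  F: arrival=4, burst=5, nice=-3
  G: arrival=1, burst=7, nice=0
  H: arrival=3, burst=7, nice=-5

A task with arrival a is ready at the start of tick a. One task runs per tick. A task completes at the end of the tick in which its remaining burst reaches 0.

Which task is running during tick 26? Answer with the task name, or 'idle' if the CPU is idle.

running at tick 26 = D

t=0: ready={A,D} → run A
t=1: ready={A,C,D,G} → run A
t=2: ready={B,C,D,E,G} → run C
t=3: ready={B,C,D,E,G,H} → run C
t=4: ready={B,C,D,E,F,G,H} → run C
t=5: ready={B,C,D,E,F,G,H} → run C
t=6: ready={B,C,D,E,F,G,H} → run C
t=7: ready={B,C,D,E,F,G,H} → run C
t=8: ready={B,C,D,E,F,G,H} → run C
t=9: ready={B,C,D,E,F,G,H} → run C
t=10: ready={B,D,E,F,G,H} → run H
t=11: ready={B,D,E,F,G,H} → run H
t=12: ready={B,D,E,F,G,H} → run H
t=13: ready={B,D,E,F,G,H} → run H
t=14: ready={B,D,E,F,G,H} → run H
t=15: ready={B,D,E,F,G,H} → run H
t=16: ready={B,D,E,F,G,H} → run H
t=17: ready={B,D,E,F,G} → run F
t=18: ready={B,D,E,F,G} → run F
t=19: ready={B,D,E,F,G} → run F
t=20: ready={B,D,E,F,G} → run F
t=21: ready={B,D,E,F,G} → run F
t=22: ready={B,D,E,G} → run D
t=23: ready={B,D,E,G} → run D
t=24: ready={B,D,E,G} → run D
t=25: ready={B,D,E,G} → run D
t=26: ready={B,D,E,G} → run D
t=27: ready={B,D,E,G} → run D
t=28: ready={B,D,E,G} → run D
t=29: ready={B,D,E,G} → run D
t=30: ready={B,E,G} → run B
t=31: ready={B,E,G} → run B
t=32: ready={B,E,G} → run B
t=33: ready={B,E,G} → run B
t=34: ready={E,G} → run G
t=35: ready={E,G} → run G
t=36: ready={E,G} → run G
t=37: ready={E,G} → run G
t=38: ready={E,G} → run G
t=39: ready={E,G} → run G
t=40: ready={E,G} → run G
t=41: ready={E} → run E
t=42: ready={E} → run E
t=43: ready={E} → run E
t=44: (idle)
t=45: (idle)
t=46: (idle)
t=47: (idle)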